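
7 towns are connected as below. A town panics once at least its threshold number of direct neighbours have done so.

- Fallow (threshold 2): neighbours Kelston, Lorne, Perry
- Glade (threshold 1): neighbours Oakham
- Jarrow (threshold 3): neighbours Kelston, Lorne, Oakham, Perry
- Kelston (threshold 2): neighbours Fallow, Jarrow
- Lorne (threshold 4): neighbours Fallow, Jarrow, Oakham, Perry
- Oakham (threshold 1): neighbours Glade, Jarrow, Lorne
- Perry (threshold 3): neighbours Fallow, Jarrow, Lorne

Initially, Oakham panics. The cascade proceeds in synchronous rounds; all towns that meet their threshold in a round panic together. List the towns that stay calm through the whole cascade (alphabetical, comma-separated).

Round 1 — Oakham panics (initial).
Round 2 — checking thresholds:
  Glade: 1 of 1 neighbours ≥ 1, panics.
  Jarrow: 1 of 4 neighbours < 3, holds.
  Lorne: 1 of 4 neighbours < 4, holds.
Round 3 — no new panics; cascade stops.

Fallow, Jarrow, Kelston, Lorne, Perry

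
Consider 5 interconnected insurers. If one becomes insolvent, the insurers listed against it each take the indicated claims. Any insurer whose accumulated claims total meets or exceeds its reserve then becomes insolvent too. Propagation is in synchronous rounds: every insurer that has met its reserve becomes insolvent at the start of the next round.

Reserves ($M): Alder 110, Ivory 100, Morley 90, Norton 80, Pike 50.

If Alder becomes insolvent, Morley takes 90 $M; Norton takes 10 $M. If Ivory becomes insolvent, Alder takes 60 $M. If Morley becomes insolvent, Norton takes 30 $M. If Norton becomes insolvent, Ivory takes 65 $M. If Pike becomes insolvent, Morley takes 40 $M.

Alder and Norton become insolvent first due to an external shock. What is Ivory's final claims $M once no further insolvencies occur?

65

Round 1 — Alder, Norton become insolvent (initial).
  Ivory: +65 → 65 < 100
  Morley: +90 → 90 ≥ 90
Round 2 — Morley becomes insolvent.
No further insolvencies.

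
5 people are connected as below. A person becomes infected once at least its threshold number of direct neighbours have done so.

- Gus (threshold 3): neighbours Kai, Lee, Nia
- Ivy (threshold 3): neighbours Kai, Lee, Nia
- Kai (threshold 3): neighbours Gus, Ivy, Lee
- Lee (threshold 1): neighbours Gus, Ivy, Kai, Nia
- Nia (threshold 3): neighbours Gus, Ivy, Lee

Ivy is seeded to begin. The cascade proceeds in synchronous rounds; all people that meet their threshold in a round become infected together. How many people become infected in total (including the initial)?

Round 1 — Ivy becomes infected (initial).
Round 2 — checking thresholds:
  Kai: 1 of 3 neighbours < 3, not yet.
  Lee: 1 of 4 neighbours ≥ 1, becomes infected.
  Nia: 1 of 3 neighbours < 3, not yet.
Round 3 — no new infections; cascade stops.

2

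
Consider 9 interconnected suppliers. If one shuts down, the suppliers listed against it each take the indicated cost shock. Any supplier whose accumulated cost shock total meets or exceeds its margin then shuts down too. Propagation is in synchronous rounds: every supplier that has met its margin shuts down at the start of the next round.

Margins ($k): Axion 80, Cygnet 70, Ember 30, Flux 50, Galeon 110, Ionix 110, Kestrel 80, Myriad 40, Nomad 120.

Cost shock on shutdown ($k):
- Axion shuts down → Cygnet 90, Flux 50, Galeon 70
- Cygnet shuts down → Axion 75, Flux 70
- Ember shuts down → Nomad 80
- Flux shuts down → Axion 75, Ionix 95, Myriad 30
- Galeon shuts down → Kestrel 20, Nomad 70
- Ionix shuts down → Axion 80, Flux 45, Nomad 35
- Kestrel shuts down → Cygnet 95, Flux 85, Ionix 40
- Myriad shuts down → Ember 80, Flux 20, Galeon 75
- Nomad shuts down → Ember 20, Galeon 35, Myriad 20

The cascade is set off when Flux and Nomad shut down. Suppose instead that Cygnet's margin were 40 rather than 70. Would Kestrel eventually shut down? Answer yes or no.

no

With Cygnet's margin at 40:
Round 1 — Flux, Nomad shut down (initial).
  Axion: +75 → 75 < 80
  Ember: +20 → 20 < 30
  Galeon: +35 → 35 < 110
  Ionix: +95 → 95 < 110
  Myriad: +30+20 → 50 ≥ 40
Round 2 — Myriad shuts down.
  Ember: +80 → 100 ≥ 30
  Galeon: +75 → 110 ≥ 110
Round 3 — Ember, Galeon shut down.
  Kestrel: +20 → 20 < 80
No further shutdowns.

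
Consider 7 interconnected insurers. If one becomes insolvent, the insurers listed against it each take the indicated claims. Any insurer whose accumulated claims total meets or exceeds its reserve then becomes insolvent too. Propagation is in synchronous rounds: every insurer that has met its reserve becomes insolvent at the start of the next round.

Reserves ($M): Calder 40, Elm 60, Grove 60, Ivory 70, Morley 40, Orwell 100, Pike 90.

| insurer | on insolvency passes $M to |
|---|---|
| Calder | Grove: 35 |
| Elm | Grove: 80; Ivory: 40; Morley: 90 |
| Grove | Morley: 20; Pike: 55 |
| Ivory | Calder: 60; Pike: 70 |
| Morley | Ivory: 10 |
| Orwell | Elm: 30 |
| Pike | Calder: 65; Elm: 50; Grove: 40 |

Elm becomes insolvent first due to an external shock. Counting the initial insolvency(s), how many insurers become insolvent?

3

Round 1 — Elm becomes insolvent (initial).
  Grove: +80 → 80 ≥ 60
  Ivory: +40 → 40 < 70
  Morley: +90 → 90 ≥ 40
Round 2 — Grove, Morley become insolvent.
  Ivory: +10 → 50 < 70
  Pike: +55 → 55 < 90
No further insolvencies.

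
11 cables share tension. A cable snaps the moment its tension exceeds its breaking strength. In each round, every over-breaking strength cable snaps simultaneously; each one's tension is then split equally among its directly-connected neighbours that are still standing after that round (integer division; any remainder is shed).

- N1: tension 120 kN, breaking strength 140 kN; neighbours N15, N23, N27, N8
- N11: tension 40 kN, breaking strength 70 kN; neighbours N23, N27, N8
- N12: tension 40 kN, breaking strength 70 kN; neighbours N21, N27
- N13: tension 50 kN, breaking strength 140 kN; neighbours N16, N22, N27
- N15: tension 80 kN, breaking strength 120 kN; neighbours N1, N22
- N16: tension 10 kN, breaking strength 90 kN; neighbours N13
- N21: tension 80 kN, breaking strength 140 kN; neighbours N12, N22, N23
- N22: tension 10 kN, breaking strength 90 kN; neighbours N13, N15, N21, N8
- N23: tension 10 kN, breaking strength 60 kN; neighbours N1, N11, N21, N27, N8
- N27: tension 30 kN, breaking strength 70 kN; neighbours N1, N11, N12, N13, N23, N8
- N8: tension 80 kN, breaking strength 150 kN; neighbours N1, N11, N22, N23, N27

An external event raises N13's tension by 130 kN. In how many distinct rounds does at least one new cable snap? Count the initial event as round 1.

Round 1 — N13 at 180 > 140. N13 snaps.
  N13 sheds 180 kN to N16, N22, N27: 60 each.
    N16: 10+60 = 70 ≤ 90
    N22: 10+60 = 70 ≤ 90
    N27: 30+60 = 90 > 70
Round 2 — N27 snaps.
  N27 sheds 90 kN to N1, N11, N12, N23, N8: 18 each.
    N1: 120+18 = 138 ≤ 140
    N11: 40+18 = 58 ≤ 70
    N12: 40+18 = 58 ≤ 70
    N23: 10+18 = 28 ≤ 60
    N8: 80+18 = 98 ≤ 150
No further breaks.

2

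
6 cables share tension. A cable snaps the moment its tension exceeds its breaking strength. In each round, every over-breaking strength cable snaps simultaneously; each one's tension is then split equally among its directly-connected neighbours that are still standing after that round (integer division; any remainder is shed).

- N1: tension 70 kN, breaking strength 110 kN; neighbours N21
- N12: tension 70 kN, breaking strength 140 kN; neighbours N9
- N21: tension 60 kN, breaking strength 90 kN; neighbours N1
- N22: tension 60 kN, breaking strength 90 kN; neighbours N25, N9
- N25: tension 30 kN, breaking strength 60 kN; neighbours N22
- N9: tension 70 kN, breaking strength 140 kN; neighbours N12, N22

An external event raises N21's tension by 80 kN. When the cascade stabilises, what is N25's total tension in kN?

30

Round 1 — N21 at 140 > 90. N21 snaps.
  N21 sheds 140 kN to N1: 140 each.
    N1: 70+140 = 210 > 110
Round 2 — N1 snaps.
  N1 sheds 210 kN: no online neighbours, lost.
No further breaks.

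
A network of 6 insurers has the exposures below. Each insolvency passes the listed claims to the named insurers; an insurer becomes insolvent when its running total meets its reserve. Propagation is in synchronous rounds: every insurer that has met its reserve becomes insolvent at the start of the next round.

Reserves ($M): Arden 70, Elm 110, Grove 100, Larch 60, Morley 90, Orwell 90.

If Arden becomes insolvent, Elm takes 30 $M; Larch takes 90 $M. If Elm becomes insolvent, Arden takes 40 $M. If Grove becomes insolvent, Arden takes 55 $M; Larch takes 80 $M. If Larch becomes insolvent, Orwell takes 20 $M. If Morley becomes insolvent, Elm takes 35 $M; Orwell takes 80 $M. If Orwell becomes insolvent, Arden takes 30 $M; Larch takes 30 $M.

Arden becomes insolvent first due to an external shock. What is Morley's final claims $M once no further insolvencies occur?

0

Round 1 — Arden becomes insolvent (initial).
  Elm: +30 → 30 < 110
  Larch: +90 → 90 ≥ 60
Round 2 — Larch becomes insolvent.
  Orwell: +20 → 20 < 90
No further insolvencies.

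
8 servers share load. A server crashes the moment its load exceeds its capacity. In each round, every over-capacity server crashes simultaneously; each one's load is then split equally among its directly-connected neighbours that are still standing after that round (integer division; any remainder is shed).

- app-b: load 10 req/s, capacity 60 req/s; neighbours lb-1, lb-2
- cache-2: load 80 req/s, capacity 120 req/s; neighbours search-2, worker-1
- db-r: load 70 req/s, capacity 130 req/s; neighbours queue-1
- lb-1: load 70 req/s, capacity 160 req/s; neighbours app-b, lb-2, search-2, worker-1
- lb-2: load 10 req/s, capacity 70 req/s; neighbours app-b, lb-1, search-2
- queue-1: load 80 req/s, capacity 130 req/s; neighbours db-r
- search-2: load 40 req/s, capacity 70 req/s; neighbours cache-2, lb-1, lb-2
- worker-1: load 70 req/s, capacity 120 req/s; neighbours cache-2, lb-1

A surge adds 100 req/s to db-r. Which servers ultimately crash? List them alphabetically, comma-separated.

Round 1 — db-r at 170 > 130. db-r crashes.
  db-r sheds 170 req/s to queue-1: 170 each.
    queue-1: 80+170 = 250 > 130
Round 2 — queue-1 crashes.
  queue-1 sheds 250 req/s: no online neighbours, lost.
No further crashes.

db-r, queue-1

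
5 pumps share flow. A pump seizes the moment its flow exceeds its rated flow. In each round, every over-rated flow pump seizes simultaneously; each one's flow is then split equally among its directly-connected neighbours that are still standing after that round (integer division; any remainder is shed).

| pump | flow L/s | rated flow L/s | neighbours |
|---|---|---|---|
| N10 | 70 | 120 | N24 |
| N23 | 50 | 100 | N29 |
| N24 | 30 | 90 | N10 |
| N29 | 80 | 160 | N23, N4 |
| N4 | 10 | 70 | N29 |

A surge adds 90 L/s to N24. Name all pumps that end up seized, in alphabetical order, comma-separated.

Round 1 — N24 at 120 > 90. N24 seizes.
  N24 sheds 120 L/s to N10: 120 each.
    N10: 70+120 = 190 > 120
Round 2 — N10 seizes.
  N10 sheds 190 L/s: no online neighbours, lost.
No further seizures.

N10, N24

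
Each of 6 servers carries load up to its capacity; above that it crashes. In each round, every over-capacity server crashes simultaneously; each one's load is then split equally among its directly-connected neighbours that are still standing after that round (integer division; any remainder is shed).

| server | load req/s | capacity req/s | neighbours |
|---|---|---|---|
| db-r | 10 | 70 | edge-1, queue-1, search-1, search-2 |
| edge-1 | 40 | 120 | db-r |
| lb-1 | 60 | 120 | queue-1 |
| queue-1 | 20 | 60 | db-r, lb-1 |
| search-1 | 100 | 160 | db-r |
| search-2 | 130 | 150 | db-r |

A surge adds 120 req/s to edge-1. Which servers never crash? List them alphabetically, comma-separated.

search-1

Round 1 — edge-1 at 160 > 120. edge-1 crashes.
  edge-1 sheds 160 req/s to db-r: 160 each.
    db-r: 10+160 = 170 > 70
Round 2 — db-r crashes.
  db-r sheds 170 req/s to queue-1, search-1, search-2: 56 each (2 lost).
    queue-1: 20+56 = 76 > 60
    search-1: 100+56 = 156 ≤ 160
    search-2: 130+56 = 186 > 150
Round 3 — queue-1, search-2 crash.
  queue-1 sheds 76 req/s to lb-1: 76 each.
    lb-1: 60+76 = 136 > 120
  search-2 sheds 186 req/s: no online neighbours, lost.
Round 4 — lb-1 crashes.
  lb-1 sheds 136 req/s: no online neighbours, lost.
No further crashes.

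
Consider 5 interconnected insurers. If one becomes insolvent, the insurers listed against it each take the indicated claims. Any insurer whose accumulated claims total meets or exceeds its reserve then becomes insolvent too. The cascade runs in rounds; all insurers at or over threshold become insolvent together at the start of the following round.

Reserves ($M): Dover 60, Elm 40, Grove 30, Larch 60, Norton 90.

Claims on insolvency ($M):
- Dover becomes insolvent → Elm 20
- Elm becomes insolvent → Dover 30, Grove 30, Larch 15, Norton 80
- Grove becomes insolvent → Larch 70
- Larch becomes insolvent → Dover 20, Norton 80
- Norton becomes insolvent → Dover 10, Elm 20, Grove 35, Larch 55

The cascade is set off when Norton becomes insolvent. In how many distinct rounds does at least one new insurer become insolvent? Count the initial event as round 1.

3

Round 1 — Norton becomes insolvent (initial).
  Dover: +10 → 10 < 60
  Elm: +20 → 20 < 40
  Grove: +35 → 35 ≥ 30
  Larch: +55 → 55 < 60
Round 2 — Grove becomes insolvent.
  Larch: +70 → 125 ≥ 60
Round 3 — Larch becomes insolvent.
  Dover: +20 → 30 < 60
No further insolvencies.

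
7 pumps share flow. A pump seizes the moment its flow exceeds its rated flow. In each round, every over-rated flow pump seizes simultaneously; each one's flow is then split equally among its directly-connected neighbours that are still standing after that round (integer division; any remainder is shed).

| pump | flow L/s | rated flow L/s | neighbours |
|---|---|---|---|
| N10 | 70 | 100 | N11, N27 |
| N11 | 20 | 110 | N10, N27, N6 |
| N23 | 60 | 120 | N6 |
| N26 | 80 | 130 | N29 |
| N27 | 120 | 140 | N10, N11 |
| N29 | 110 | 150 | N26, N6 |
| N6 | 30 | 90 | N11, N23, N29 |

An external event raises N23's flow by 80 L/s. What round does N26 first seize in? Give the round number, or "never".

4

Round 1 — N23 at 140 > 120. N23 seizes.
  N23 sheds 140 L/s to N6: 140 each.
    N6: 30+140 = 170 > 90
Round 2 — N6 seizes.
  N6 sheds 170 L/s to N11, N29: 85 each.
    N11: 20+85 = 105 ≤ 110
    N29: 110+85 = 195 > 150
Round 3 — N29 seizes.
  N29 sheds 195 L/s to N26: 195 each.
    N26: 80+195 = 275 > 130
Round 4 — N26 seizes.
  N26 sheds 275 L/s: no online neighbours, lost.
No further seizures.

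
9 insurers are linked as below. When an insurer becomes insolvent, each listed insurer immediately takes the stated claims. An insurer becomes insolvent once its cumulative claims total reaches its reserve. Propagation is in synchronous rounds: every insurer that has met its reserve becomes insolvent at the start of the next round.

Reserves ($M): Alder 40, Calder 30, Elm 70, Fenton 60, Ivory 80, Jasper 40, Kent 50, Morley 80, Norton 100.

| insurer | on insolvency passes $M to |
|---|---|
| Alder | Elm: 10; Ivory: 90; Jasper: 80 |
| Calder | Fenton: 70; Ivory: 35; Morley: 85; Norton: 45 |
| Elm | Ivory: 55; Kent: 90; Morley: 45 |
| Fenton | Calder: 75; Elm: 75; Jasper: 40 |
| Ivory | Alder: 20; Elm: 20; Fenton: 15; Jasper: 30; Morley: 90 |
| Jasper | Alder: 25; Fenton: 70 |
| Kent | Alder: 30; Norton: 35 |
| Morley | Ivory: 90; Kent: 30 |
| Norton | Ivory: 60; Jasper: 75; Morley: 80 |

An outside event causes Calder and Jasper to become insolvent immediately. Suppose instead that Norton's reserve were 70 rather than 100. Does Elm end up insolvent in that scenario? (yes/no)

With Norton's reserve at 70:
Round 1 — Calder, Jasper become insolvent (initial).
  Alder: +25 → 25 < 40
  Fenton: +70+70 → 140 ≥ 60
  Ivory: +35 → 35 < 80
  Morley: +85 → 85 ≥ 80
  Norton: +45 → 45 < 70
Round 2 — Fenton, Morley become insolvent.
  Elm: +75 → 75 ≥ 70
  Ivory: +90 → 125 ≥ 80
  Kent: +30 → 30 < 50
Round 3 — Elm, Ivory become insolvent.
  Alder: +20 → 45 ≥ 40
  Kent: +90 → 120 ≥ 50
Round 4 — Alder, Kent become insolvent.
  Norton: +35 → 80 ≥ 70
Round 5 — Norton becomes insolvent.
No further insolvencies.

yes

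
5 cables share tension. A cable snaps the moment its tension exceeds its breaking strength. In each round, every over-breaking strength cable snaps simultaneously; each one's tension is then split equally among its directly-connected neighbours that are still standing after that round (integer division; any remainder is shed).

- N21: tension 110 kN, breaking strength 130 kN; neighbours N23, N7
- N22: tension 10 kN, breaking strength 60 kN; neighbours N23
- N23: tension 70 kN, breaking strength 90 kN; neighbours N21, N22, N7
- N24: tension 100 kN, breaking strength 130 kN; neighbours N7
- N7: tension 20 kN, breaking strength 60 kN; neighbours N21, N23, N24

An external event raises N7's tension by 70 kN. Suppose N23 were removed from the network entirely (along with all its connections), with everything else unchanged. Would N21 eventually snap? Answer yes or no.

With N23 removed:
Round 1 — N7 at 90 > 60. N7 snaps.
  N7 sheds 90 kN to N21, N24: 45 each.
    N21: 110+45 = 155 > 130
    N24: 100+45 = 145 > 130
Round 2 — N21, N24 snap.
  N21 sheds 155 kN: no online neighbours, lost.
  N24 sheds 145 kN: no online neighbours, lost.
No further breaks.

yes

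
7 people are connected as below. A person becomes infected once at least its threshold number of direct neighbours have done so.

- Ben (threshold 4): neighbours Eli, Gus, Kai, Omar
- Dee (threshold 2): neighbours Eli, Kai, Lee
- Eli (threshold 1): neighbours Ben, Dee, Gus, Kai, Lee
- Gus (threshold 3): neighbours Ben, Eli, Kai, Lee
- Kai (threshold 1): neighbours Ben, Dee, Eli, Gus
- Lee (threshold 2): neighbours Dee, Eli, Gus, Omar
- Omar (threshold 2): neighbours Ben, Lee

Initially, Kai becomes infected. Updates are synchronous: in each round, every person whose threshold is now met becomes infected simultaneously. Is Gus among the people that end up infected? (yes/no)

Round 1 — Kai becomes infected (initial).
Round 2 — checking thresholds:
  Ben: 1 of 4 neighbours < 4, holds.
  Dee: 1 of 3 neighbours < 2, holds.
  Eli: 1 of 5 neighbours ≥ 1, becomes infected.
  Gus: 1 of 4 neighbours < 3, holds.
Round 3 — checking thresholds:
  Ben: 2 of 4 neighbours < 4, holds.
  Dee: 2 of 3 neighbours ≥ 2, becomes infected.
  Gus: 2 of 4 neighbours < 3, holds.
  Lee: 1 of 4 neighbours < 2, holds.
Round 4 — checking thresholds:
  Ben: 2 of 4 neighbours < 4, holds.
  Gus: 2 of 4 neighbours < 3, holds.
  Lee: 2 of 4 neighbours ≥ 2, becomes infected.
Round 5 — checking thresholds:
  Ben: 2 of 4 neighbours < 4, holds.
  Gus: 3 of 4 neighbours ≥ 3, becomes infected.
  Omar: 1 of 2 neighbours < 2, holds.
Round 6 — no new infections; cascade stops.

yes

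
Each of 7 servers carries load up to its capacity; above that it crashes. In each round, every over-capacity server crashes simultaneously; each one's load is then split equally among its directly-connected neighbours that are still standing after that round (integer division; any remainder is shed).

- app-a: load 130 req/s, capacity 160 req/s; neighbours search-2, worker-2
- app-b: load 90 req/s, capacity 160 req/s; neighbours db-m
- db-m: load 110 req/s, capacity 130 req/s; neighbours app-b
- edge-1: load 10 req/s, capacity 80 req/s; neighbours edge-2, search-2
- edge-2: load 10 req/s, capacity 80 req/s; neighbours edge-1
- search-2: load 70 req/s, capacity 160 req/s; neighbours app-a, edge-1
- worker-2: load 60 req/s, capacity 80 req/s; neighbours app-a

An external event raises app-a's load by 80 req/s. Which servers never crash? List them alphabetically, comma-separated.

Round 1 — app-a at 210 > 160. app-a crashes.
  app-a sheds 210 req/s to search-2, worker-2: 105 each.
    search-2: 70+105 = 175 > 160
    worker-2: 60+105 = 165 > 80
Round 2 — search-2, worker-2 crash.
  search-2 sheds 175 req/s to edge-1: 175 each.
    edge-1: 10+175 = 185 > 80
  worker-2 sheds 165 req/s: no online neighbours, lost.
Round 3 — edge-1 crashes.
  edge-1 sheds 185 req/s to edge-2: 185 each.
    edge-2: 10+185 = 195 > 80
Round 4 — edge-2 crashes.
  edge-2 sheds 195 req/s: no online neighbours, lost.
No further crashes.

app-b, db-m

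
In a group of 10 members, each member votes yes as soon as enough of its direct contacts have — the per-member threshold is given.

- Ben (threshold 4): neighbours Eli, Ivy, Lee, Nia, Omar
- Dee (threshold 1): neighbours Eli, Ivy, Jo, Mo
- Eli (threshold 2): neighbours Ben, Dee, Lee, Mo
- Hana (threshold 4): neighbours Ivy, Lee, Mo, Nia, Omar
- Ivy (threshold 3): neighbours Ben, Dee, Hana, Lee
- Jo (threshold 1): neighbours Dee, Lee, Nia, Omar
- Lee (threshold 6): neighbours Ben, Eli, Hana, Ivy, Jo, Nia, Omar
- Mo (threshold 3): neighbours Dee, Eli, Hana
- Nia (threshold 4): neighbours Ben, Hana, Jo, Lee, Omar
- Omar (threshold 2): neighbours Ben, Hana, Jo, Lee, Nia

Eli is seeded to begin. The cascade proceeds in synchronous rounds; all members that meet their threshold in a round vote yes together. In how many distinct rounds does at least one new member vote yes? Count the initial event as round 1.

3

Round 1 — Eli votes yes (initial).
Round 2 — checking thresholds:
  Ben: 1 of 5 neighbours < 4, not yet.
  Dee: 1 of 4 neighbours ≥ 1, votes yes.
  Lee: 1 of 7 neighbours < 6, not yet.
  Mo: 1 of 3 neighbours < 3, not yet.
Round 3 — checking thresholds:
  Ben: 1 of 5 neighbours < 4, not yet.
  Ivy: 1 of 4 neighbours < 3, not yet.
  Jo: 1 of 4 neighbours ≥ 1, votes yes.
  Lee: 1 of 7 neighbours < 6, not yet.
  Mo: 2 of 3 neighbours < 3, not yet.
Round 4 — no new yes votes; cascade stops.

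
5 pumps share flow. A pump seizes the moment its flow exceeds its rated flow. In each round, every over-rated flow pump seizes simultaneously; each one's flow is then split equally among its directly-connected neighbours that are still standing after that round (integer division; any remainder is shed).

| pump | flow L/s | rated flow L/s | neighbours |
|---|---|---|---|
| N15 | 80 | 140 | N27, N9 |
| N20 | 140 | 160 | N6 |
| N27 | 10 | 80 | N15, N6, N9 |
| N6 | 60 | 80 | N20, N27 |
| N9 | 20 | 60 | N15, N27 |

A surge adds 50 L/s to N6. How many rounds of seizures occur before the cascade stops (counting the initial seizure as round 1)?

2

Round 1 — N6 at 110 > 80. N6 seizes.
  N6 sheds 110 L/s to N20, N27: 55 each.
    N20: 140+55 = 195 > 160
    N27: 10+55 = 65 ≤ 80
Round 2 — N20 seizes.
  N20 sheds 195 L/s: no online neighbours, lost.
No further seizures.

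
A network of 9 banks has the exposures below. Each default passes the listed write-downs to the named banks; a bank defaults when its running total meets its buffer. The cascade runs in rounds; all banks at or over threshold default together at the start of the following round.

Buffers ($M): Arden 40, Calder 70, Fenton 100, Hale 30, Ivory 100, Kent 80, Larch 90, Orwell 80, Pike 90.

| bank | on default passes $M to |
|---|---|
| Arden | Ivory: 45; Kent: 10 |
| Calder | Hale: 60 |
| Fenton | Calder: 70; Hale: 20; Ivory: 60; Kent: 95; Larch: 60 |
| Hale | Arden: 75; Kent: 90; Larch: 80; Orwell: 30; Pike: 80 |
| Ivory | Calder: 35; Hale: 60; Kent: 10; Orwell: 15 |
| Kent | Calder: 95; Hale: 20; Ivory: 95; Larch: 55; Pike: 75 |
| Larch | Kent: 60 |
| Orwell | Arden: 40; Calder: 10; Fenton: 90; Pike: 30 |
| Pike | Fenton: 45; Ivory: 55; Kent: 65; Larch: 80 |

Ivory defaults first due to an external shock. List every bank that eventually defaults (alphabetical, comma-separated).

Round 1 — Ivory defaults (initial).
  Calder: +35 → 35 < 70
  Hale: +60 → 60 ≥ 30
  Kent: +10 → 10 < 80
  Orwell: +15 → 15 < 80
Round 2 — Hale defaults.
  Arden: +75 → 75 ≥ 40
  Kent: +90 → 100 ≥ 80
  Larch: +80 → 80 < 90
  Orwell: +30 → 45 < 80
  Pike: +80 → 80 < 90
Round 3 — Arden, Kent default.
  Calder: +95 → 130 ≥ 70
  Larch: +55 → 135 ≥ 90
  Pike: +75 → 155 ≥ 90
Round 4 — Calder, Larch, Pike default.
  Fenton: +45 → 45 < 100
No further defaults.

Arden, Calder, Hale, Ivory, Kent, Larch, Pike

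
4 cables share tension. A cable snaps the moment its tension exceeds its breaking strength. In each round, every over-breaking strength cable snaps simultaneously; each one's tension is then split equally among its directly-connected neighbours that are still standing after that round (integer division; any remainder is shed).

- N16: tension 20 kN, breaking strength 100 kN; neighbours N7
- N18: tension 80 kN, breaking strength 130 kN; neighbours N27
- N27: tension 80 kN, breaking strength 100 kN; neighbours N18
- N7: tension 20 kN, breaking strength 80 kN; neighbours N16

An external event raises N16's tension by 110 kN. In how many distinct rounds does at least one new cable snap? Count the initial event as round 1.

2

Round 1 — N16 at 130 > 100. N16 snaps.
  N16 sheds 130 kN to N7: 130 each.
    N7: 20+130 = 150 > 80
Round 2 — N7 snaps.
  N7 sheds 150 kN: no online neighbours, lost.
No further breaks.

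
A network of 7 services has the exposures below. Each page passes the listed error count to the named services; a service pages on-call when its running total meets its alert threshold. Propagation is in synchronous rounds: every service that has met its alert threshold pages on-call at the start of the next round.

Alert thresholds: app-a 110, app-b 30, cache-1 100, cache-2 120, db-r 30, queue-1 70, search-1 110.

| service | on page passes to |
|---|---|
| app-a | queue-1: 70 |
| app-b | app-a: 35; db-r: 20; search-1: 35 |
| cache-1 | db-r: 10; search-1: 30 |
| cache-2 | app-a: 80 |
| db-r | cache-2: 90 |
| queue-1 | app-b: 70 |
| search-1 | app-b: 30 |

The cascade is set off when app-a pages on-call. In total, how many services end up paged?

3

Round 1 — app-a pages on-call (initial).
  queue-1: +70 → 70 ≥ 70
Round 2 — queue-1 pages on-call.
  app-b: +70 → 70 ≥ 30
Round 3 — app-b pages on-call.
  db-r: +20 → 20 < 30
  search-1: +35 → 35 < 110
No further pages.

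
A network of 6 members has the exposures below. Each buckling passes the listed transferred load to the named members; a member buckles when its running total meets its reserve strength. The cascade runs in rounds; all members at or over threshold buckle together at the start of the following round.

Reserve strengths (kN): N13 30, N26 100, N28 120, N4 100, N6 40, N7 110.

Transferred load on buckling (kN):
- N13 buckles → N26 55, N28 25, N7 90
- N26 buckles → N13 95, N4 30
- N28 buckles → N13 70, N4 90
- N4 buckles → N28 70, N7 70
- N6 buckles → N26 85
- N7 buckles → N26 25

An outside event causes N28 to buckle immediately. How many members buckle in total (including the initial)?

Round 1 — N28 buckles (initial).
  N13: +70 → 70 ≥ 30
  N4: +90 → 90 < 100
Round 2 — N13 buckles.
  N26: +55 → 55 < 100
  N7: +90 → 90 < 110
No further bucklings.

2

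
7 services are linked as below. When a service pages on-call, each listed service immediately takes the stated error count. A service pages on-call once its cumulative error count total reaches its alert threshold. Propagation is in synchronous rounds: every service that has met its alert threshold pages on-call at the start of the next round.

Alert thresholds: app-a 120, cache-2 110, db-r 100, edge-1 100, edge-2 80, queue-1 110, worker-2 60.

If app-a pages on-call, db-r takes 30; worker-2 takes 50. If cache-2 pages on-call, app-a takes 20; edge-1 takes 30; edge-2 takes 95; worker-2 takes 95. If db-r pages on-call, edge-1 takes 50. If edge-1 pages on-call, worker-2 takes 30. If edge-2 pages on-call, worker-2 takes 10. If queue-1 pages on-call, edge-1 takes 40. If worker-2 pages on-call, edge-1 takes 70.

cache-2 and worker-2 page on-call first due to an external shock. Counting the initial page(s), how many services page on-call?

Round 1 — cache-2, worker-2 page on-call (initial).
  app-a: +20 → 20 < 120
  edge-1: +30+70 → 100 ≥ 100
  edge-2: +95 → 95 ≥ 80
Round 2 — edge-1, edge-2 page on-call.
No further pages.

4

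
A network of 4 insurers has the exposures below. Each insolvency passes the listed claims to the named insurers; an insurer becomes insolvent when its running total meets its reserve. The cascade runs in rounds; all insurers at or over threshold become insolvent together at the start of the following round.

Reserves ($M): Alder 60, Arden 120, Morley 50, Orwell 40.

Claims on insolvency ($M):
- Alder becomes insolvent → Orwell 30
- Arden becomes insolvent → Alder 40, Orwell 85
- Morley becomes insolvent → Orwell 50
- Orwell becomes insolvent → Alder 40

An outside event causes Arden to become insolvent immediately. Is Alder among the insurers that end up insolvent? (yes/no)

yes

Round 1 — Arden becomes insolvent (initial).
  Alder: +40 → 40 < 60
  Orwell: +85 → 85 ≥ 40
Round 2 — Orwell becomes insolvent.
  Alder: +40 → 80 ≥ 60
Round 3 — Alder becomes insolvent.
No further insolvencies.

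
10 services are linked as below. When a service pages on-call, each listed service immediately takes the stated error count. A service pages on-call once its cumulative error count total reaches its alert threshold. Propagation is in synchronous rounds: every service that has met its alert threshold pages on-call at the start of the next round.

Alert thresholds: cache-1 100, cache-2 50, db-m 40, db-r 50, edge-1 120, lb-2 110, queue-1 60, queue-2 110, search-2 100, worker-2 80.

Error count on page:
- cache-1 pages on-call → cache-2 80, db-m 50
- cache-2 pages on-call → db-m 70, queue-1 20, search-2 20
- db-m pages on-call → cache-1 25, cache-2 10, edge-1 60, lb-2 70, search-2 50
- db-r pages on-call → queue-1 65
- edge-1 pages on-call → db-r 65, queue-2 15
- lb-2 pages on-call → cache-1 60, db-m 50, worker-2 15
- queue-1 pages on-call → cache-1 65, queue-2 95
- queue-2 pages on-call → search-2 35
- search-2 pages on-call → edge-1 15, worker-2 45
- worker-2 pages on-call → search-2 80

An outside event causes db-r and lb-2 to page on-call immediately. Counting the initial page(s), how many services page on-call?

Round 1 — db-r, lb-2 page on-call (initial).
  cache-1: +60 → 60 < 100
  db-m: +50 → 50 ≥ 40
  queue-1: +65 → 65 ≥ 60
  worker-2: +15 → 15 < 80
Round 2 — db-m, queue-1 page on-call.
  cache-1: +25+65 → 150 ≥ 100
  cache-2: +10 → 10 < 50
  edge-1: +60 → 60 < 120
  queue-2: +95 → 95 < 110
  search-2: +50 → 50 < 100
Round 3 — cache-1 pages on-call.
  cache-2: +80 → 90 ≥ 50
Round 4 — cache-2 pages on-call.
  search-2: +20 → 70 < 100
No further pages.

6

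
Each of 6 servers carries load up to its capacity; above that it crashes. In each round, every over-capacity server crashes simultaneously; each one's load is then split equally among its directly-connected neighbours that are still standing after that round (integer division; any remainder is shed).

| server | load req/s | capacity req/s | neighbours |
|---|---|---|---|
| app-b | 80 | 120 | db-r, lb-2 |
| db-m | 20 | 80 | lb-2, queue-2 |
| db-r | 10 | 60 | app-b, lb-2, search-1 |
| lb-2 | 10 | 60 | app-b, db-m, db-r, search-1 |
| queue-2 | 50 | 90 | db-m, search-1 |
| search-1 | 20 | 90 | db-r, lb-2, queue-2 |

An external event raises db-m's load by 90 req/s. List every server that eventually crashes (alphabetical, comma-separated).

app-b, db-m, db-r, lb-2, queue-2, search-1

Round 1 — db-m at 110 > 80. db-m crashes.
  db-m sheds 110 req/s to lb-2, queue-2: 55 each.
    lb-2: 10+55 = 65 > 60
    queue-2: 50+55 = 105 > 90
Round 2 — lb-2, queue-2 crash.
  lb-2 sheds 65 req/s to app-b, db-r, search-1: 21 each (2 lost).
    app-b: 80+21 = 101 ≤ 120
    db-r: 10+21 = 31 ≤ 60
    search-1: 20+21 = 41 ≤ 90
  queue-2 sheds 105 req/s to search-1: 105 each.
    search-1: 41+105 = 146 > 90
Round 3 — search-1 crashes.
  search-1 sheds 146 req/s to db-r: 146 each.
    db-r: 31+146 = 177 > 60
Round 4 — db-r crashes.
  db-r sheds 177 req/s to app-b: 177 each.
    app-b: 101+177 = 278 > 120
Round 5 — app-b crashes.
  app-b sheds 278 req/s: no online neighbours, lost.
No further crashes.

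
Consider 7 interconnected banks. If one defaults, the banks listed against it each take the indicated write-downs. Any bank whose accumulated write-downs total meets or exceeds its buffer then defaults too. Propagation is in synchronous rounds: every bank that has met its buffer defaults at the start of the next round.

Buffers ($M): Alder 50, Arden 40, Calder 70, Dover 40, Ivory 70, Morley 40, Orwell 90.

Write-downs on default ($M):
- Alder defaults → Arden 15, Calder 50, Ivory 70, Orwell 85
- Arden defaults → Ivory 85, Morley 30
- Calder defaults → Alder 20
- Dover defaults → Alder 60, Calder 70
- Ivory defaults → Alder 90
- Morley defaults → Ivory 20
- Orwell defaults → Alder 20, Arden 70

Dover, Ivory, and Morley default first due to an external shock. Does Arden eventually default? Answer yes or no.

no

Round 1 — Dover, Ivory, Morley default (initial).
  Alder: +60+90 → 150 ≥ 50
  Calder: +70 → 70 ≥ 70
Round 2 — Alder, Calder default.
  Arden: +15 → 15 < 40
  Orwell: +85 → 85 < 90
No further defaults.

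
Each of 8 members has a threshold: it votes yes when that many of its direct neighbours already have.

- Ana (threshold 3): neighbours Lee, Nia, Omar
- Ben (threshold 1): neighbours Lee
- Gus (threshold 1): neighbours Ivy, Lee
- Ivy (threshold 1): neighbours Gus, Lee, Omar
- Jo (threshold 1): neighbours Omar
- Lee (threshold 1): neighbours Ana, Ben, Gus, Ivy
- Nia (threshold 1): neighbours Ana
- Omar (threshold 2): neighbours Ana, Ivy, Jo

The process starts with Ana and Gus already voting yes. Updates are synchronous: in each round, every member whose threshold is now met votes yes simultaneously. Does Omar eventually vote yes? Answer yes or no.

Round 1 — Ana, Gus vote yes (initial).
Round 2 — checking thresholds:
  Ivy: 1 of 3 neighbours ≥ 1, votes yes.
  Lee: 2 of 4 neighbours ≥ 1, votes yes.
  Nia: 1 of 1 neighbours ≥ 1, votes yes.
  Omar: 1 of 3 neighbours < 2, holds.
Round 3 — checking thresholds:
  Ben: 1 of 1 neighbours ≥ 1, votes yes.
  Omar: 2 of 3 neighbours ≥ 2, votes yes.
Round 4 — checking thresholds:
  Jo: 1 of 1 neighbours ≥ 1, votes yes.
Round 5 — no new yes votes; cascade stops.

yes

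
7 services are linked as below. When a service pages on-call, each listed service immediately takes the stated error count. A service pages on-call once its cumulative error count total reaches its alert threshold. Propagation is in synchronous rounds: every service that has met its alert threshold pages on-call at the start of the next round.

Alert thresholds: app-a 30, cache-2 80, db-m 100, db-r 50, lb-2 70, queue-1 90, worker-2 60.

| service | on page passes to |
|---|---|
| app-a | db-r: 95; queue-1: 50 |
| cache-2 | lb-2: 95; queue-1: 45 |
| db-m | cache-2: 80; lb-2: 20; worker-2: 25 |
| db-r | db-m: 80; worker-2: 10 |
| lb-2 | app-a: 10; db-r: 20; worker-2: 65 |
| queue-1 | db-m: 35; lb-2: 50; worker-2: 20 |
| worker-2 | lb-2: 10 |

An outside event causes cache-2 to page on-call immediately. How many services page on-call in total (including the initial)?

Round 1 — cache-2 pages on-call (initial).
  lb-2: +95 → 95 ≥ 70
  queue-1: +45 → 45 < 90
Round 2 — lb-2 pages on-call.
  app-a: +10 → 10 < 30
  db-r: +20 → 20 < 50
  worker-2: +65 → 65 ≥ 60
Round 3 — worker-2 pages on-call.
No further pages.

3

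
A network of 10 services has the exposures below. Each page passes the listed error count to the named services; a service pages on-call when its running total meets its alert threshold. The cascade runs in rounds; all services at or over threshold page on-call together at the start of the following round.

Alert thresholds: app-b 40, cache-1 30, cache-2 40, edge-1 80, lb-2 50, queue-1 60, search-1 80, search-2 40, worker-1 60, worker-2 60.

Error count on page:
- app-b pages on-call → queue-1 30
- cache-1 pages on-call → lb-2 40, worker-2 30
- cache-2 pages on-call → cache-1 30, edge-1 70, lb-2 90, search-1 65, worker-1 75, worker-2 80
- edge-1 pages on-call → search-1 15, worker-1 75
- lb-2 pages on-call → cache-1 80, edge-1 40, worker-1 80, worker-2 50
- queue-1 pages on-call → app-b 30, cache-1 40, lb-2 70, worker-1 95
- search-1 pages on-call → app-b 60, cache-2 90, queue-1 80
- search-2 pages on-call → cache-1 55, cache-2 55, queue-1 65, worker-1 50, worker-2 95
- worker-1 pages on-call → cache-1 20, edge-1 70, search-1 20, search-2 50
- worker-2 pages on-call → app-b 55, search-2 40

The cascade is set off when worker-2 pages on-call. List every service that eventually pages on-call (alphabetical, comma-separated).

Round 1 — worker-2 pages on-call (initial).
  app-b: +55 → 55 ≥ 40
  search-2: +40 → 40 ≥ 40
Round 2 — app-b, search-2 page on-call.
  cache-1: +55 → 55 ≥ 30
  cache-2: +55 → 55 ≥ 40
  queue-1: +30+65 → 95 ≥ 60
  worker-1: +50 → 50 < 60
Round 3 — cache-1, cache-2, queue-1 page on-call.
  edge-1: +70 → 70 < 80
  lb-2: +40+90+70 → 200 ≥ 50
  search-1: +65 → 65 < 80
  worker-1: +75+95 → 220 ≥ 60
Round 4 — lb-2, worker-1 page on-call.
  edge-1: +40+70 → 180 ≥ 80
  search-1: +20 → 85 ≥ 80
Round 5 — edge-1, search-1 page on-call.
No further pages.

app-b, cache-1, cache-2, edge-1, lb-2, queue-1, search-1, search-2, worker-1, worker-2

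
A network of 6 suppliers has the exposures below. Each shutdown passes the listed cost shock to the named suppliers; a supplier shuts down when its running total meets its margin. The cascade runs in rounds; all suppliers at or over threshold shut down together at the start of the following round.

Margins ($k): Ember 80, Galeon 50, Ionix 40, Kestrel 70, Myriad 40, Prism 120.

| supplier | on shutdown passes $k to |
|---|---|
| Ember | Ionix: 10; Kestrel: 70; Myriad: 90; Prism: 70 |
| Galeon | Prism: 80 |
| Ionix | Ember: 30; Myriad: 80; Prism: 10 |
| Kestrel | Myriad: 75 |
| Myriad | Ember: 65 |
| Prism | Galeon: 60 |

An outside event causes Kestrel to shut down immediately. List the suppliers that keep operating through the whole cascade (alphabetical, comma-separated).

Round 1 — Kestrel shuts down (initial).
  Myriad: +75 → 75 ≥ 40
Round 2 — Myriad shuts down.
  Ember: +65 → 65 < 80
No further shutdowns.

Ember, Galeon, Ionix, Prism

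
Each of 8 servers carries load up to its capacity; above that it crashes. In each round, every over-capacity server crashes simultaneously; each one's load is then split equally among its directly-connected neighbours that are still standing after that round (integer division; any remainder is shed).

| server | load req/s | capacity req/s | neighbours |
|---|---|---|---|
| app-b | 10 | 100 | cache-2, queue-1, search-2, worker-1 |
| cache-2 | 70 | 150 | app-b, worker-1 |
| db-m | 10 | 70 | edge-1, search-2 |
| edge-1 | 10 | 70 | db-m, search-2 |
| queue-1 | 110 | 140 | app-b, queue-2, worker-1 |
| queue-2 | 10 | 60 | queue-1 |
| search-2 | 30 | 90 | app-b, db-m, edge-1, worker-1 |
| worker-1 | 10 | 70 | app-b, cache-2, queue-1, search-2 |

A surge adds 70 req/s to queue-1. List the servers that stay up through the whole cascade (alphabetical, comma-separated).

app-b, cache-2, db-m, edge-1, search-2, worker-1

Round 1 — queue-1 at 180 > 140. queue-1 crashes.
  queue-1 sheds 180 req/s to app-b, queue-2, worker-1: 60 each.
    app-b: 10+60 = 70 ≤ 100
    queue-2: 10+60 = 70 > 60
    worker-1: 10+60 = 70 ≤ 70
Round 2 — queue-2 crashes.
  queue-2 sheds 70 req/s: no online neighbours, lost.
No further crashes.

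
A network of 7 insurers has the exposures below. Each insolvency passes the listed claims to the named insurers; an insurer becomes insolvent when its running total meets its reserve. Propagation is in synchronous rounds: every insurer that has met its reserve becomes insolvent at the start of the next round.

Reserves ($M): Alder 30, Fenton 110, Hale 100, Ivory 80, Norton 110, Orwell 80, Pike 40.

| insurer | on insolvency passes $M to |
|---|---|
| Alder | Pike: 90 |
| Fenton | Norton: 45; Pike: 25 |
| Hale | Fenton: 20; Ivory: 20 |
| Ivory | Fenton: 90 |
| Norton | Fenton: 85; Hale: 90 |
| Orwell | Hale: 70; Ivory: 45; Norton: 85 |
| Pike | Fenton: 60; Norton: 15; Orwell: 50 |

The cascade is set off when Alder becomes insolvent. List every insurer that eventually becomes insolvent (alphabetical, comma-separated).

Round 1 — Alder becomes insolvent (initial).
  Pike: +90 → 90 ≥ 40
Round 2 — Pike becomes insolvent.
  Fenton: +60 → 60 < 110
  Norton: +15 → 15 < 110
  Orwell: +50 → 50 < 80
No further insolvencies.

Alder, Pike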